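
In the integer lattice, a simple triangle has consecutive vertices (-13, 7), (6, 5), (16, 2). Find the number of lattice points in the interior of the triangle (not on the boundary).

18

By the shoelace formula, twice the signed area is |[(-13)·5 − 6·7] + [6·2 − 16·5] + [16·7 − (-13)·2]| = 37, so the area is 37/2.
The number of boundary lattice points is Σ gcd(|Δx|,|Δy|) = gcd(19,2) + gcd(10,3) + gcd(29,5) = 1+1+1 = 3.
By Pick's theorem A = I + B/2 − 1, so I = 37/2 − 3/2 + 1 = 18.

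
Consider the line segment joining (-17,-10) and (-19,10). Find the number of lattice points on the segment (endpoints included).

The number of lattice points on a segment between lattice points is gcd(|Δx|,|Δy|) + 1 = gcd(2,20) + 1 = 2 + 1 = 3.

3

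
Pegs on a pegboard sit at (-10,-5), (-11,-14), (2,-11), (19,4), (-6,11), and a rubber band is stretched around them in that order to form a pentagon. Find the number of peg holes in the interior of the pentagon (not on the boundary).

409

The shoelace formula gives twice the area as |((-10)·(-14) − (-11)·(-5)) + ((-11)·(-11) − 2·(-14)) + (2·4 − 19·(-11)) + (19·11 − (-6)·4) + ((-6)·(-5) − (-10)·11)| = 824, so the area is 412.
Summing gcd(|Δx|,|Δy|) over the edges gives the boundary count: gcd(1,9) + gcd(13,3) + gcd(17,15) + gcd(25,7) + gcd(4,16) = 1+1+1+1+4 = 8.
Pick's theorem gives I = A − B/2 + 1 = 412 − 8/2 + 1 = 409.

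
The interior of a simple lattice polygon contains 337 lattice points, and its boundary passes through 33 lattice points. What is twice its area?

Pick's theorem states A = I + B/2 − 1, so A = 337 + 33/2 − 1 = 705/2.
Hence 2A = 705.

705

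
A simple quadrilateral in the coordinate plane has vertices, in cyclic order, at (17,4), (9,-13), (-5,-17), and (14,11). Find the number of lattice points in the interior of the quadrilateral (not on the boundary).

210

By the shoelace formula, twice the signed area is |(17·(-13) − 9·4) + (9·(-17) − (-5)·(-13)) + ((-5)·11 − 14·(-17)) + (14·4 − 17·11)| = 423, so the area is 211.5.
Along each edge there are gcd(|Δx|,|Δy|)+1 lattice points, so counting each shared vertex once the boundary has gcd(8,17) + gcd(14,4) + gcd(19,28) + gcd(3,7) = 1+2+1+1 = 5.
By Pick's theorem A = I + B/2 − 1, so I = 211.5 − 5/2 + 1 = 210.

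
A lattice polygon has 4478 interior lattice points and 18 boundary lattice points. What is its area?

4486

By Pick's theorem, A = I + B/2 − 1 = 4478 + 18/2 − 1 = 4486.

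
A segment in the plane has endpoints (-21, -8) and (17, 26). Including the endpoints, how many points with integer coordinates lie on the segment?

The number of lattice points on a segment between lattice points is gcd(|Δx|,|Δy|) + 1 = gcd(38,34) + 1 = 2 + 1 = 3.

3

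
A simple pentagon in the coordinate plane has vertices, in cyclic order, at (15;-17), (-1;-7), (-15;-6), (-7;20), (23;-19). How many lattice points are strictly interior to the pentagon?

Using the shoelace formula, 2A = |(15·(-7) − (-1)·(-17)) + ((-1)·(-6) − (-15)·(-7)) + ((-15)·20 − (-7)·(-6)) + ((-7)·(-19) − 23·20) + (23·(-17) − 15·(-19))| = 996, so the area is 498.
Along each edge there are gcd(|Δx|,|Δy|)+1 lattice points, so counting each shared vertex once the boundary has gcd(16,10) + gcd(14,1) + gcd(8,26) + gcd(30,39) + gcd(8,2) = 2+1+2+3+2 = 10.
Pick's theorem gives I = A − B/2 + 1 = 498 − 10/2 + 1 = 494.

494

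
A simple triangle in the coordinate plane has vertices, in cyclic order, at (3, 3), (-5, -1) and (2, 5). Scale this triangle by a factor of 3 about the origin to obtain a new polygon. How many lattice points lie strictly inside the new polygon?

The shoelace formula gives twice the area as |[3·(-1) − (-5)·3] + [(-5)·5 − 2·(-1)] + [2·3 − 3·5]| = 20, so the area is 10.
Along each edge there are gcd(|Δx|,|Δy|)+1 lattice points, so counting each shared vertex once the boundary has gcd(8,4) + gcd(7,6) + gcd(1,2) = 4+1+1 = 6.
Scaling by 3 multiplies the area by 3² = 9 (so the new area is 90) and multiplies the boundary lattice-point count by 3, giving 18.
By Pick's theorem, the interior count of the dilated polygon is 90 − 18/2 + 1 = 82.

82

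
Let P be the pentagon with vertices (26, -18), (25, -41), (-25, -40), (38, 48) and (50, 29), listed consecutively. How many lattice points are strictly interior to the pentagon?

2635

By the shoelace formula, twice the signed area is |(26·(-41) − 25·(-18)) + (25·(-40) − (-25)·(-41)) + ((-25)·48 − 38·(-40)) + (38·29 − 50·48) + (50·(-18) − 26·29)| = 5273, so the area is 2636.5.
The number of boundary lattice points is Σ gcd(|Δx|,|Δy|) = gcd(1,23) + gcd(50,1) + gcd(63,88) + gcd(12,19) + gcd(24,47) = 1+1+1+1+1 = 5.
By Pick's theorem A = I + B/2 − 1, so I = 2636.5 − 5/2 + 1 = 2635.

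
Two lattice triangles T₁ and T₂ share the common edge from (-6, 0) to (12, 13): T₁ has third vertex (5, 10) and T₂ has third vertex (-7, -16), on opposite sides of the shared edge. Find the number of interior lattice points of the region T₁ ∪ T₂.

The union is the simple quadrilateral with vertices (-6, 0), (5, 10), (12, 13), (-7, -16) in order.
Using the shoelace formula, 2A = |[(-6)·10 − 5·0] + [5·13 − 12·10] + [12·(-16) − (-7)·13] + [(-7)·0 − (-6)·(-16)]| = 312, so the area is 156.
Summing gcd(|Δx|,|Δy|) over the edges gives the boundary count: gcd(11,10) + gcd(7,3) + gcd(19,29) + gcd(1,16) = 1+1+1+1 = 4.
By Pick's theorem I = A − B/2 + 1 = 156 − 4/2 + 1 = 155.

155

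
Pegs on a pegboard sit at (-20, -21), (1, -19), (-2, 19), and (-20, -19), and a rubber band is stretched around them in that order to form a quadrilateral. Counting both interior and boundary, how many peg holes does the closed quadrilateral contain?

424

By the shoelace formula, twice the signed area is |((-20)·(-19) − 1·(-21)) + (1·19 − (-2)·(-19)) + ((-2)·(-19) − (-20)·19) + ((-20)·(-21) − (-20)·(-19))| = 840, so the area is 420.
The number of boundary lattice points is Σ gcd(|Δx|,|Δy|) = gcd(21,2) + gcd(3,38) + gcd(18,38) + gcd(0,2) = 1+1+2+2 = 6.
Pick's theorem gives I = A − B/2 + 1 = 420 − 6/2 + 1 = 418, so the closed region contains I + B = 418 + 6 = 424 lattice points.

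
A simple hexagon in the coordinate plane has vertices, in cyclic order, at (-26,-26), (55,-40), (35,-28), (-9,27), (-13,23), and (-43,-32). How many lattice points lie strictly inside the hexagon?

2417

Using the shoelace formula, 2A = |[(-26)·(-40) − 55·(-26)] + [55·(-28) − 35·(-40)] + [35·27 − (-9)·(-28)] + [(-9)·23 − (-13)·27] + [(-13)·(-32) − (-43)·23] + [(-43)·(-26) − (-26)·(-32)]| = 4858, so the area is 2429.
Along each edge there are gcd(|Δx|,|Δy|)+1 lattice points, so counting each shared vertex once the boundary has gcd(81,14) + gcd(20,12) + gcd(44,55) + gcd(4,4) + gcd(30,55) + gcd(17,6) = 1+4+11+4+5+1 = 26.
By Pick's theorem A = I + B/2 − 1, so I = 2429 − 26/2 + 1 = 2417.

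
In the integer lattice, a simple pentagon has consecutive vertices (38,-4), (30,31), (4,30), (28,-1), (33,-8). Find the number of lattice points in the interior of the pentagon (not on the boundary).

By the shoelace formula, twice the signed area is |[38·31 − 30·(-4)] + [30·30 − 4·31] + [4·(-1) − 28·30] + [28·(-8) − 33·(-1)] + [33·(-4) − 38·(-8)]| = 1211, so the area is 605.5.
The number of boundary lattice points is Σ gcd(|Δx|,|Δy|) = gcd(8,35) + gcd(26,1) + gcd(24,31) + gcd(5,7) + gcd(5,4) = 1+1+1+1+1 = 5.
By Pick's theorem A = I + B/2 − 1, so I = 605.5 − 5/2 + 1 = 604.

604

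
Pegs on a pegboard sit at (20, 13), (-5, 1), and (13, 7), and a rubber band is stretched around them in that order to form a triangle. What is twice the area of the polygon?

66

The shoelace formula gives twice the area as |(20·1 − (-5)·13) + ((-5)·7 − 13·1) + (13·13 − 20·7)| = 66, so the area is 33.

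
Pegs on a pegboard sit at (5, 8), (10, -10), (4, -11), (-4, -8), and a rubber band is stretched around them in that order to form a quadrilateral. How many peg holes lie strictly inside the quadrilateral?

133

Using the shoelace formula, 2A = |[5·(-10) − 10·8] + [10·(-11) − 4·(-10)] + [4·(-8) − (-4)·(-11)] + [(-4)·8 − 5·(-8)]| = 268, so the area is 134.
Summing gcd(|Δx|,|Δy|) over the edges gives the boundary count: gcd(5,18) + gcd(6,1) + gcd(8,3) + gcd(9,16) = 1+1+1+1 = 4.
By Pick's theorem A = I + B/2 − 1, so I = 134 − 4/2 + 1 = 133.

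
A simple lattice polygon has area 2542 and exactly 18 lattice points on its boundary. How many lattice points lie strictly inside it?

From Pick's theorem, I = A − B/2 + 1 = 2542 − 18/2 + 1 = 2534.

2534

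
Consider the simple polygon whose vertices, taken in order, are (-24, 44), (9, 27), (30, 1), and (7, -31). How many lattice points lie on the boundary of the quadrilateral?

The number of boundary lattice points is Σ gcd(|Δx|,|Δy|) = gcd(33,17) + gcd(21,26) + gcd(23,32) + gcd(31,75) = 1+1+1+1 = 4.

4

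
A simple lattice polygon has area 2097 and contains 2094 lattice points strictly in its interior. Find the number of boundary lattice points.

8

Pick's theorem gives A = I + B/2 − 1, so B = 2(A − I + 1) = 2(2097 − 2094 + 1) = 8.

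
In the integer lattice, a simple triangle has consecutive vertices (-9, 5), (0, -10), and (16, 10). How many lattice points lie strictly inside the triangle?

Using the shoelace formula, 2A = |[(-9)·(-10) − 0·5] + [0·10 − 16·(-10)] + [16·5 − (-9)·10]| = 420, so the area is 210.
Along each edge there are gcd(|Δx|,|Δy|)+1 lattice points, so counting each shared vertex once the boundary has gcd(9,15) + gcd(16,20) + gcd(25,5) = 3+4+5 = 12.
By Pick's theorem A = I + B/2 − 1, so I = 210 − 12/2 + 1 = 205.

205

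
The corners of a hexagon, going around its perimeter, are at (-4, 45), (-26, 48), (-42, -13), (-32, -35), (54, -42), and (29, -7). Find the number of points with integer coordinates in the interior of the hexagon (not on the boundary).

Using the shoelace formula, 2A = |((-4)·48 − (-26)·45) + ((-26)·(-13) − (-42)·48) + ((-42)·(-35) − (-32)·(-13)) + ((-32)·(-42) − 54·(-35)) + (54·(-7) − 29·(-42)) + (29·45 − (-4)·(-7))| = 9737, so the area is 9737/2.
Summing gcd(|Δx|,|Δy|) over the edges gives the boundary count: gcd(22,3) + gcd(16,61) + gcd(10,22) + gcd(86,7) + gcd(25,35) + gcd(33,52) = 1+1+2+1+5+1 = 11.
Pick's theorem gives I = A − B/2 + 1 = 9737/2 − 11/2 + 1 = 4864.

4864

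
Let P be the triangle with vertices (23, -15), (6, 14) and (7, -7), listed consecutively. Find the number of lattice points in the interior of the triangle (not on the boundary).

160

By the shoelace formula, twice the signed area is |(23·14 − 6·(-15)) + (6·(-7) − 7·14) + (7·(-15) − 23·(-7))| = 328, so the area is 164.
Along each edge there are gcd(|Δx|,|Δy|)+1 lattice points, so counting each shared vertex once the boundary has gcd(17,29) + gcd(1,21) + gcd(16,8) = 1+1+8 = 10.
Pick's theorem gives I = A − B/2 + 1 = 164 − 10/2 + 1 = 160.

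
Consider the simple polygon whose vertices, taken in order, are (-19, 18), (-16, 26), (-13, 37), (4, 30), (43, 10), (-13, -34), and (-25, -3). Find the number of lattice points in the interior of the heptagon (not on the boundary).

By the shoelace formula, twice the signed area is |[(-19)·26 − (-16)·18] + [(-16)·37 − (-13)·26] + [(-13)·30 − 4·37] + [4·10 − 43·30] + [43·(-34) − (-13)·10] + [(-13)·(-3) − (-25)·(-34)] + [(-25)·18 − (-19)·(-3)]| = 4898, so the area is 2449.
Summing gcd(|Δx|,|Δy|) over the edges gives the boundary count: gcd(3,8) + gcd(3,11) + gcd(17,7) + gcd(39,20) + gcd(56,44) + gcd(12,31) + gcd(6,21) = 1+1+1+1+4+1+3 = 12.
By Pick's theorem A = I + B/2 − 1, so I = 2449 − 12/2 + 1 = 2444.

2444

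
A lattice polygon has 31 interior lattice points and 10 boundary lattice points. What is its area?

By Pick's theorem, A = I + B/2 − 1 = 31 + 10/2 − 1 = 35.

35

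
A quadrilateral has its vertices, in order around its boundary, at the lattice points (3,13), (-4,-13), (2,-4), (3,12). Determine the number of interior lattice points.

By the shoelace formula, twice the signed area is |(3·(-13) − (-4)·13) + ((-4)·(-4) − 2·(-13)) + (2·12 − 3·(-4)) + (3·13 − 3·12)| = 94, so the area is 47.
The number of boundary lattice points is Σ gcd(|Δx|,|Δy|) = gcd(7,26) + gcd(6,9) + gcd(1,16) + gcd(0,1) = 1+3+1+1 = 6.
Pick's theorem gives I = A − B/2 + 1 = 47 − 6/2 + 1 = 45.

45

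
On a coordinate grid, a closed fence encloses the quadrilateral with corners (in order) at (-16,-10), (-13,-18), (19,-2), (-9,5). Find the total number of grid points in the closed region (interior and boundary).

400

The shoelace formula gives twice the area as |((-16)·(-18) − (-13)·(-10)) + ((-13)·(-2) − 19·(-18)) + (19·5 − (-9)·(-2)) + ((-9)·(-10) − (-16)·5)| = 773, so the area is 386.5.
The number of boundary lattice points is Σ gcd(|Δx|,|Δy|) = gcd(3,8) + gcd(32,16) + gcd(28,7) + gcd(7,15) = 1+16+7+1 = 25.
Pick's theorem gives I = A − B/2 + 1 = 386.5 − 25/2 + 1 = 375, so the closed region contains I + B = 375 + 25 = 400 lattice points.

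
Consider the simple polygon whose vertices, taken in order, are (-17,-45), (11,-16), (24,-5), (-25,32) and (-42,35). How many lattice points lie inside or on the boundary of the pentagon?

The shoelace formula gives twice the area as |((-17)·(-16) − 11·(-45)) + (11·(-5) − 24·(-16)) + (24·32 − (-25)·(-5)) + ((-25)·35 − (-42)·32) + ((-42)·(-45) − (-17)·35)| = 4693, so the area is 4693/2.
Summing gcd(|Δx|,|Δy|) over the edges gives the boundary count: gcd(28,29) + gcd(13,11) + gcd(49,37) + gcd(17,3) + gcd(25,80) = 1+1+1+1+5 = 9.
Pick's theorem gives I = A − B/2 + 1 = 4693/2 − 9/2 + 1 = 2343, so the closed region contains I + B = 2343 + 9 = 2352 lattice points.

2352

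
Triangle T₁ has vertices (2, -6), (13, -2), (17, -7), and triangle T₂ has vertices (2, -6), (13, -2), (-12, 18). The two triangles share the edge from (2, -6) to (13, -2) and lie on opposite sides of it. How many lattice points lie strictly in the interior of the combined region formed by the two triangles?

The union is the simple quadrilateral with vertices (2, -6), (17, -7), (13, -2), (-12, 18) in order.
By the shoelace formula, twice the signed area is |[2·(-7) − 17·(-6)] + [17·(-2) − 13·(-7)] + [13·18 − (-12)·(-2)] + [(-12)·(-6) − 2·18]| = 391, so the area is 391/2.
Along each edge there are gcd(|Δx|,|Δy|)+1 lattice points, so counting each shared vertex once the boundary has gcd(15,1) + gcd(4,5) + gcd(25,20) + gcd(14,24) = 1+1+5+2 = 9.
By Pick's theorem I = A − B/2 + 1 = 391/2 − 9/2 + 1 = 192.

192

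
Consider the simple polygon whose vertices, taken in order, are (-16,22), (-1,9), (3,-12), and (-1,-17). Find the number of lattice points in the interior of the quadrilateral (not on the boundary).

245

By the shoelace formula, twice the signed area is |((-16)·9 − (-1)·22) + ((-1)·(-12) − 3·9) + (3·(-17) − (-1)·(-12)) + ((-1)·22 − (-16)·(-17))| = 494, so the area is 247.
Summing gcd(|Δx|,|Δy|) over the edges gives the boundary count: gcd(15,13) + gcd(4,21) + gcd(4,5) + gcd(15,39) = 1+1+1+3 = 6.
By Pick's theorem A = I + B/2 − 1, so I = 247 − 6/2 + 1 = 245.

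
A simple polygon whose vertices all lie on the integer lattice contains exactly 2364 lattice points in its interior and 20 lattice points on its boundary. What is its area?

By Pick's theorem, A = I + B/2 − 1 = 2364 + 20/2 − 1 = 2373.

2373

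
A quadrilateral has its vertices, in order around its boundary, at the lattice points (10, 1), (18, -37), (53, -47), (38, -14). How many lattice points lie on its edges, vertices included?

11

The number of boundary lattice points is Σ gcd(|Δx|,|Δy|) = gcd(8,38) + gcd(35,10) + gcd(15,33) + gcd(28,15) = 2+5+3+1 = 11.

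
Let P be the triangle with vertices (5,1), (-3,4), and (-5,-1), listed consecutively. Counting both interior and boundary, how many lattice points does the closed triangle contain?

26

By the shoelace formula, twice the signed area is |(5·4 − (-3)·1) + ((-3)·(-1) − (-5)·4) + ((-5)·1 − 5·(-1))| = 46, so the area is 23.
Along each edge there are gcd(|Δx|,|Δy|)+1 lattice points, so counting each shared vertex once the boundary has gcd(8,3) + gcd(2,5) + gcd(10,2) = 1+1+2 = 4.
Pick's theorem gives I = A − B/2 + 1 = 23 − 4/2 + 1 = 22, so the closed region contains I + B = 22 + 4 = 26 lattice points.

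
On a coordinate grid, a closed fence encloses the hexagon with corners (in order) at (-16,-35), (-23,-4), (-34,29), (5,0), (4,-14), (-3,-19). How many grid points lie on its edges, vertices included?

16

Summing gcd(|Δx|,|Δy|) over the edges gives the boundary count: gcd(7,31) + gcd(11,33) + gcd(39,29) + gcd(1,14) + gcd(7,5) + gcd(13,16) = 1+11+1+1+1+1 = 16.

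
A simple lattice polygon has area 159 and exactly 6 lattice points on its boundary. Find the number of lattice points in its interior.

From Pick's theorem, I = A − B/2 + 1 = 159 − 6/2 + 1 = 157.

157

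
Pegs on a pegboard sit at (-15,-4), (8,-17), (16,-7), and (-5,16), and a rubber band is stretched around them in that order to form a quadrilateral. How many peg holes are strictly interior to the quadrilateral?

The shoelace formula gives twice the area as |((-15)·(-17) − 8·(-4)) + (8·(-7) − 16·(-17)) + (16·16 − (-5)·(-7)) + ((-5)·(-4) − (-15)·16)| = 984, so the area is 492.
The number of boundary lattice points is Σ gcd(|Δx|,|Δy|) = gcd(23,13) + gcd(8,10) + gcd(21,23) + gcd(10,20) = 1+2+1+10 = 14.
By Pick's theorem A = I + B/2 − 1, so I = 492 − 14/2 + 1 = 486.

486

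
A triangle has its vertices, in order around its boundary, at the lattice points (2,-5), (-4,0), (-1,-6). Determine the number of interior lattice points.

Using the shoelace formula, 2A = |(2·0 − (-4)·(-5)) + ((-4)·(-6) − (-1)·0) + ((-1)·(-5) − 2·(-6))| = 21, so the area is 21/2.
The number of boundary lattice points is Σ gcd(|Δx|,|Δy|) = gcd(6,5) + gcd(3,6) + gcd(3,1) = 1+3+1 = 5.
By Pick's theorem A = I + B/2 − 1, so I = 21/2 − 5/2 + 1 = 9.

9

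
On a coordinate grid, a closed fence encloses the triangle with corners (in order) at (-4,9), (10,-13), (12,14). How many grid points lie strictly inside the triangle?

The shoelace formula gives twice the area as |((-4)·(-13) − 10·9) + (10·14 − 12·(-13)) + (12·9 − (-4)·14)| = 422, so the area is 211.
Summing gcd(|Δx|,|Δy|) over the edges gives the boundary count: gcd(14,22) + gcd(2,27) + gcd(16,5) = 2+1+1 = 4.
By Pick's theorem A = I + B/2 − 1, so I = 211 − 4/2 + 1 = 210.

210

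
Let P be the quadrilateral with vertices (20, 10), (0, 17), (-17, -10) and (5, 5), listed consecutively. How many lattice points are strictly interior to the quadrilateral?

Using the shoelace formula, 2A = |[20·17 − 0·10] + [0·(-10) − (-17)·17] + [(-17)·5 − 5·(-10)] + [5·10 − 20·5]| = 544, so the area is 272.
Summing gcd(|Δx|,|Δy|) over the edges gives the boundary count: gcd(20,7) + gcd(17,27) + gcd(22,15) + gcd(15,5) = 1+1+1+5 = 8.
Pick's theorem gives I = A − B/2 + 1 = 272 − 8/2 + 1 = 269.

269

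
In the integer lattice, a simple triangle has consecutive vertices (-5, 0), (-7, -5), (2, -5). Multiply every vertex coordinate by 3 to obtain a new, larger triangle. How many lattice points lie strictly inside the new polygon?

Using the shoelace formula, 2A = |((-5)·(-5) − (-7)·0) + ((-7)·(-5) − 2·(-5)) + (2·0 − (-5)·(-5))| = 45, so the area is 45/2.
Along each edge there are gcd(|Δx|,|Δy|)+1 lattice points, so counting each shared vertex once the boundary has gcd(2,5) + gcd(9,0) + gcd(7,5) = 1+9+1 = 11.
Scaling by 3 multiplies the area by 3² = 9 (so the new area is 405/2) and multiplies the boundary lattice-point count by 3, giving 33.
By Pick's theorem, the interior count of the dilated polygon is 405/2 − 33/2 + 1 = 187.

187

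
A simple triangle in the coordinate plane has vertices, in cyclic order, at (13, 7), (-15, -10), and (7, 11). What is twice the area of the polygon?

214

Using the shoelace formula, 2A = |[13·(-10) − (-15)·7] + [(-15)·11 − 7·(-10)] + [7·7 − 13·11]| = 214, so the area is 107.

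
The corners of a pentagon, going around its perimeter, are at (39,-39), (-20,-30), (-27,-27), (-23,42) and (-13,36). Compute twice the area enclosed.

5154

Using the shoelace formula, 2A = |(39·(-30) − (-20)·(-39)) + ((-20)·(-27) − (-27)·(-30)) + ((-27)·42 − (-23)·(-27)) + ((-23)·36 − (-13)·42) + ((-13)·(-39) − 39·36)| = 5154, so the area is 2577.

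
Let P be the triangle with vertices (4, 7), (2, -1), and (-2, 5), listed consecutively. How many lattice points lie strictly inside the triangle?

By the shoelace formula, twice the signed area is |[4·(-1) − 2·7] + [2·5 − (-2)·(-1)] + [(-2)·7 − 4·5]| = 44, so the area is 22.
The number of boundary lattice points is Σ gcd(|Δx|,|Δy|) = gcd(2,8) + gcd(4,6) + gcd(6,2) = 2+2+2 = 6.
By Pick's theorem A = I + B/2 − 1, so I = 22 − 6/2 + 1 = 20.

20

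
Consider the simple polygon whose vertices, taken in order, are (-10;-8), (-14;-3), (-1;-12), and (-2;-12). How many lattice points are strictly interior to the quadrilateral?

14

Using the shoelace formula, 2A = |[(-10)·(-3) − (-14)·(-8)] + [(-14)·(-12) − (-1)·(-3)] + [(-1)·(-12) − (-2)·(-12)] + [(-2)·(-8) − (-10)·(-12)]| = 33, so the area is 16.5.
Summing gcd(|Δx|,|Δy|) over the edges gives the boundary count: gcd(4,5) + gcd(13,9) + gcd(1,0) + gcd(8,4) = 1+1+1+4 = 7.
Pick's theorem gives I = A − B/2 + 1 = 16.5 − 7/2 + 1 = 14.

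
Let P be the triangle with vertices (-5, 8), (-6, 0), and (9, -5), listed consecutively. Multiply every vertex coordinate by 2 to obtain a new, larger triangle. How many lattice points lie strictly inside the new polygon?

244

Using the shoelace formula, 2A = |((-5)·0 − (-6)·8) + ((-6)·(-5) − 9·0) + (9·8 − (-5)·(-5))| = 125, so the area is 62.5.
Summing gcd(|Δx|,|Δy|) over the edges gives the boundary count: gcd(1,8) + gcd(15,5) + gcd(14,13) = 1+5+1 = 7.
Scaling by 2 multiplies the area by 2² = 4 (so the new area is 250) and multiplies the boundary lattice-point count by 2, giving 14.
By Pick's theorem, the interior count of the dilated polygon is 250 − 14/2 + 1 = 244.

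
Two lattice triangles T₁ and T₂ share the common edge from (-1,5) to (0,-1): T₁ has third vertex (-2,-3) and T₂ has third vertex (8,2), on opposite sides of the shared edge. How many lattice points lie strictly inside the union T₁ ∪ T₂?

The union is the simple quadrilateral with vertices (-1,5), (-2,-3), (0,-1), (8,2) in order.
The shoelace formula gives twice the area as |[(-1)·(-3) − (-2)·5] + [(-2)·(-1) − 0·(-3)] + [0·2 − 8·(-1)] + [8·5 − (-1)·2]| = 65, so the area is 65/2.
The number of boundary lattice points is Σ gcd(|Δx|,|Δy|) = gcd(1,8) + gcd(2,2) + gcd(8,3) + gcd(9,3) = 1+2+1+3 = 7.
By Pick's theorem I = A − B/2 + 1 = 65/2 − 7/2 + 1 = 30.

30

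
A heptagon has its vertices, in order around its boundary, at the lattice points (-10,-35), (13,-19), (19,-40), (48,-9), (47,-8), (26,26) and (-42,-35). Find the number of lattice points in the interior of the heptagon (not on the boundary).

2484

Using the shoelace formula, 2A = |((-10)·(-19) − 13·(-35)) + (13·(-40) − 19·(-19)) + (19·(-9) − 48·(-40)) + (48·(-8) − 47·(-9)) + (47·26 − 26·(-8)) + (26·(-35) − (-42)·26) + ((-42)·(-35) − (-10)·(-35))| = 5006, so the area is 2503.
Summing gcd(|Δx|,|Δy|) over the edges gives the boundary count: gcd(23,16) + gcd(6,21) + gcd(29,31) + gcd(1,1) + gcd(21,34) + gcd(68,61) + gcd(32,0) = 1+3+1+1+1+1+32 = 40.
Pick's theorem gives I = A − B/2 + 1 = 2503 − 40/2 + 1 = 2484.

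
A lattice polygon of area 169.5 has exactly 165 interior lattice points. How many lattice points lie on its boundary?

Pick's theorem gives A = I + B/2 − 1, so B = 2(A − I + 1) = 2(169.5 − 165 + 1) = 11.

11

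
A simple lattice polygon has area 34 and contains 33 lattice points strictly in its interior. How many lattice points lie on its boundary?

4

Pick's theorem gives A = I + B/2 − 1, so B = 2(A − I + 1) = 2(34 − 33 + 1) = 4.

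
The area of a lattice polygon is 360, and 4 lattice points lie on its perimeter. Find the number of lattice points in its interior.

From Pick's theorem, I = A − B/2 + 1 = 360 − 4/2 + 1 = 359.

359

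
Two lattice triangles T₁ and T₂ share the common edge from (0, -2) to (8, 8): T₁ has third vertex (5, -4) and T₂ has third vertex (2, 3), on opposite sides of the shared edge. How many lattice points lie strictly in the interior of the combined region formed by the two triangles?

41

The union is the simple quadrilateral with vertices (0, -2), (5, -4), (8, 8), (2, 3) in order.
Using the shoelace formula, 2A = |(0·(-4) − 5·(-2)) + (5·8 − 8·(-4)) + (8·3 − 2·8) + (2·(-2) − 0·3)| = 86, so the area is 43.
Summing gcd(|Δx|,|Δy|) over the edges gives the boundary count: gcd(5,2) + gcd(3,12) + gcd(6,5) + gcd(2,5) = 1+3+1+1 = 6.
By Pick's theorem I = A − B/2 + 1 = 43 − 6/2 + 1 = 41.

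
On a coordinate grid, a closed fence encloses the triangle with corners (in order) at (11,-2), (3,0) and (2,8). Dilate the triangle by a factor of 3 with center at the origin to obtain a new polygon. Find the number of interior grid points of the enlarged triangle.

274

Using the shoelace formula, 2A = |(11·0 − 3·(-2)) + (3·8 − 2·0) + (2·(-2) − 11·8)| = 62, so the area is 31.
The number of boundary lattice points is Σ gcd(|Δx|,|Δy|) = gcd(8,2) + gcd(1,8) + gcd(9,10) = 2+1+1 = 4.
Scaling by 3 multiplies the area by 3² = 9 (so the new area is 279) and multiplies the boundary lattice-point count by 3, giving 12.
By Pick's theorem, the interior count of the dilated polygon is 279 − 12/2 + 1 = 274.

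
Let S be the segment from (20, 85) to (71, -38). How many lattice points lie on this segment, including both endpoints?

The number of lattice points on a segment between lattice points is gcd(|Δx|,|Δy|) + 1 = gcd(51,123) + 1 = 3 + 1 = 4.

4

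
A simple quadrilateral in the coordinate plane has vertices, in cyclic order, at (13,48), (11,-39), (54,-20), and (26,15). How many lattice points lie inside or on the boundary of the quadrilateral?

1623

The shoelace formula gives twice the area as |(13·(-39) − 11·48) + (11·(-20) − 54·(-39)) + (54·15 − 26·(-20)) + (26·48 − 13·15)| = 3234, so the area is 1617.
Summing gcd(|Δx|,|Δy|) over the edges gives the boundary count: gcd(2,87) + gcd(43,19) + gcd(28,35) + gcd(13,33) = 1+1+7+1 = 10.
Pick's theorem gives I = A − B/2 + 1 = 1617 − 10/2 + 1 = 1613, so the closed region contains I + B = 1613 + 10 = 1623 lattice points.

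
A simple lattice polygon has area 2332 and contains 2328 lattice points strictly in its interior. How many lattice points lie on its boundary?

10

Pick's theorem gives A = I + B/2 − 1, so B = 2(A − I + 1) = 2(2332 − 2328 + 1) = 10.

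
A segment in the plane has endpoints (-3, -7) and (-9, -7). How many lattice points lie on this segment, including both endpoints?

The number of lattice points on a segment between lattice points is gcd(|Δx|,|Δy|) + 1 = gcd(6,0) + 1 = 6 + 1 = 7.

7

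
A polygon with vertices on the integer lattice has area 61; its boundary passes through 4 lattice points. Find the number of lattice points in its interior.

Pick's theorem A = I + B/2 − 1 rearranges to I = A − B/2 + 1 = 61 − 4/2 + 1 = 60.

60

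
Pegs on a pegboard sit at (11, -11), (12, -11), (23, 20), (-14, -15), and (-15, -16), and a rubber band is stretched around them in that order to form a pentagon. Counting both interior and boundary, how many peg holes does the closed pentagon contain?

393

The shoelace formula gives twice the area as |[11·(-11) − 12·(-11)] + [12·20 − 23·(-11)] + [23·(-15) − (-14)·20] + [(-14)·(-16) − (-15)·(-15)] + [(-15)·(-11) − 11·(-16)]| = 779, so the area is 779/2.
Summing gcd(|Δx|,|Δy|) over the edges gives the boundary count: gcd(1,0) + gcd(11,31) + gcd(37,35) + gcd(1,1) + gcd(26,5) = 1+1+1+1+1 = 5.
Pick's theorem gives I = A − B/2 + 1 = 779/2 − 5/2 + 1 = 388, so the closed region contains I + B = 388 + 5 = 393 lattice points.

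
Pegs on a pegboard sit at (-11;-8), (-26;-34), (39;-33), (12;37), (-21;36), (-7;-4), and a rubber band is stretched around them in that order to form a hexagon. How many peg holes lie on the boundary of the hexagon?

Summing gcd(|Δx|,|Δy|) over the edges gives the boundary count: gcd(15,26) + gcd(65,1) + gcd(27,70) + gcd(33,1) + gcd(14,40) + gcd(4,4) = 1+1+1+1+2+4 = 10.

10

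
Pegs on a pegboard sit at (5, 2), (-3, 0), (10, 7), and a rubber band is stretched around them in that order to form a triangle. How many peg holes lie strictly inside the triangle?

12

Using the shoelace formula, 2A = |[5·0 − (-3)·2] + [(-3)·7 − 10·0] + [10·2 − 5·7]| = 30, so the area is 15.
Summing gcd(|Δx|,|Δy|) over the edges gives the boundary count: gcd(8,2) + gcd(13,7) + gcd(5,5) = 2+1+5 = 8.
By Pick's theorem A = I + B/2 − 1, so I = 15 − 8/2 + 1 = 12.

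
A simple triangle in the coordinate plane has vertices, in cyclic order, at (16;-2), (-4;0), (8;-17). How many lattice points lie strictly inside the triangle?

157

The shoelace formula gives twice the area as |(16·0 − (-4)·(-2)) + ((-4)·(-17) − 8·0) + (8·(-2) − 16·(-17))| = 316, so the area is 158.
Summing gcd(|Δx|,|Δy|) over the edges gives the boundary count: gcd(20,2) + gcd(12,17) + gcd(8,15) = 2+1+1 = 4.
By Pick's theorem A = I + B/2 − 1, so I = 158 − 4/2 + 1 = 157.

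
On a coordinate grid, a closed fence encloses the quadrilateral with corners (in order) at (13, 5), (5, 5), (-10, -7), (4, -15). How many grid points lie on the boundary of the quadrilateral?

14

The number of boundary lattice points is Σ gcd(|Δx|,|Δy|) = gcd(8,0) + gcd(15,12) + gcd(14,8) + gcd(9,20) = 8+3+2+1 = 14.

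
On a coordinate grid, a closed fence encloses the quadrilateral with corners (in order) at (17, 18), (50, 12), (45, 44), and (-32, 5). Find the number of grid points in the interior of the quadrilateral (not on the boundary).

966

Using the shoelace formula, 2A = |[17·12 − 50·18] + [50·44 − 45·12] + [45·5 − (-32)·44] + [(-32)·18 − 17·5]| = 1936, so the area is 968.
The number of boundary lattice points is Σ gcd(|Δx|,|Δy|) = gcd(33,6) + gcd(5,32) + gcd(77,39) + gcd(49,13) = 3+1+1+1 = 6.
Pick's theorem gives I = A − B/2 + 1 = 968 − 6/2 + 1 = 966.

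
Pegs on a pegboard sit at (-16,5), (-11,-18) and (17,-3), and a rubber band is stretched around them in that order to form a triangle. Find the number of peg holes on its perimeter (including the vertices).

3

Summing gcd(|Δx|,|Δy|) over the edges gives the boundary count: gcd(5,23) + gcd(28,15) + gcd(33,8) = 1+1+1 = 3.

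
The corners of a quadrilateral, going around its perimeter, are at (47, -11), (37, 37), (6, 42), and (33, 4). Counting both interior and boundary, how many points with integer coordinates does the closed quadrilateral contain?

The shoelace formula gives twice the area as |(47·37 − 37·(-11)) + (37·42 − 6·37) + (6·4 − 33·42) + (33·(-11) − 47·4)| = 1565, so the area is 782.5.
Along each edge there are gcd(|Δx|,|Δy|)+1 lattice points, so counting each shared vertex once the boundary has gcd(10,48) + gcd(31,5) + gcd(27,38) + gcd(14,15) = 2+1+1+1 = 5.
Pick's theorem gives I = A − B/2 + 1 = 782.5 − 5/2 + 1 = 781, so the closed region contains I + B = 781 + 5 = 786 lattice points.

786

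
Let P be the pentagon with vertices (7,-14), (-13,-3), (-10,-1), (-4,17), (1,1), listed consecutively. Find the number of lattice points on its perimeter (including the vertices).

12

The number of boundary lattice points is Σ gcd(|Δx|,|Δy|) = gcd(20,11) + gcd(3,2) + gcd(6,18) + gcd(5,16) + gcd(6,15) = 1+1+6+1+3 = 12.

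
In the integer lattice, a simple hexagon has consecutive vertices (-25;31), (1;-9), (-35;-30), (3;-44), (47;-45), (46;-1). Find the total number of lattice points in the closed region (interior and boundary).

3424

The shoelace formula gives twice the area as |((-25)·(-9) − 1·31) + (1·(-30) − (-35)·(-9)) + ((-35)·(-44) − 3·(-30)) + (3·(-45) − 47·(-44)) + (47·(-1) − 46·(-45)) + (46·31 − (-25)·(-1))| = 6836, so the area is 3418.
Along each edge there are gcd(|Δx|,|Δy|)+1 lattice points, so counting each shared vertex once the boundary has gcd(26,40) + gcd(36,21) + gcd(38,14) + gcd(44,1) + gcd(1,44) + gcd(71,32) = 2+3+2+1+1+1 = 10.
Pick's theorem gives I = A − B/2 + 1 = 3418 − 10/2 + 1 = 3414, so the closed region contains I + B = 3414 + 10 = 3424 lattice points.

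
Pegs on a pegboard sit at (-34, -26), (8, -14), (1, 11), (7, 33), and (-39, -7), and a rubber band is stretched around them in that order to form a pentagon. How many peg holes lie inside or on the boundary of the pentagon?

1385

The shoelace formula gives twice the area as |[(-34)·(-14) − 8·(-26)] + [8·11 − 1·(-14)] + [1·33 − 7·11] + [7·(-7) − (-39)·33] + [(-39)·(-26) − (-34)·(-7)]| = 2756, so the area is 1378.
Along each edge there are gcd(|Δx|,|Δy|)+1 lattice points, so counting each shared vertex once the boundary has gcd(42,12) + gcd(7,25) + gcd(6,22) + gcd(46,40) + gcd(5,19) = 6+1+2+2+1 = 12.
Pick's theorem gives I = A − B/2 + 1 = 1378 − 12/2 + 1 = 1373, so the closed region contains I + B = 1373 + 12 = 1385 lattice points.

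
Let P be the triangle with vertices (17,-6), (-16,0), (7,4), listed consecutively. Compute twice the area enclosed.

The shoelace formula gives twice the area as |[17·0 − (-16)·(-6)] + [(-16)·4 − 7·0] + [7·(-6) − 17·4]| = 270, so the area is 135.

270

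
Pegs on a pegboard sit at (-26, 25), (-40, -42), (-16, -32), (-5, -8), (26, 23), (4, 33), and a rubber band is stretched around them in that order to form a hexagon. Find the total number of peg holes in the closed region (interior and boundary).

2263

By the shoelace formula, twice the signed area is |((-26)·(-42) − (-40)·25) + ((-40)·(-32) − (-16)·(-42)) + ((-16)·(-8) − (-5)·(-32)) + ((-5)·23 − 26·(-8)) + (26·33 − 4·23) + (4·25 − (-26)·33)| = 4485, so the area is 4485/2.
The number of boundary lattice points is Σ gcd(|Δx|,|Δy|) = gcd(14,67) + gcd(24,10) + gcd(11,24) + gcd(31,31) + gcd(22,10) + gcd(30,8) = 1+2+1+31+2+2 = 39.
Pick's theorem gives I = A − B/2 + 1 = 4485/2 − 39/2 + 1 = 2224, so the closed region contains I + B = 2224 + 39 = 2263 lattice points.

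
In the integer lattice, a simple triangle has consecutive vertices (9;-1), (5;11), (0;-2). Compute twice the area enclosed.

112

By the shoelace formula, twice the signed area is |[9·11 − 5·(-1)] + [5·(-2) − 0·11] + [0·(-1) − 9·(-2)]| = 112, so the area is 56.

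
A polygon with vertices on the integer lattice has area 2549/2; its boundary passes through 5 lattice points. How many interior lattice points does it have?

1273

Pick's theorem A = I + B/2 − 1 rearranges to I = A − B/2 + 1 = 2549/2 − 5/2 + 1 = 1273.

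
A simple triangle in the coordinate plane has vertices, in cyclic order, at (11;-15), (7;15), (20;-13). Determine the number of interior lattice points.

Using the shoelace formula, 2A = |(11·15 − 7·(-15)) + (7·(-13) − 20·15) + (20·(-15) − 11·(-13))| = 278, so the area is 139.
The number of boundary lattice points is Σ gcd(|Δx|,|Δy|) = gcd(4,30) + gcd(13,28) + gcd(9,2) = 2+1+1 = 4.
Pick's theorem gives I = A − B/2 + 1 = 139 − 4/2 + 1 = 138.

138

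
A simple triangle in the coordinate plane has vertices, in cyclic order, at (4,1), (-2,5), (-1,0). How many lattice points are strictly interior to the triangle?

12

The shoelace formula gives twice the area as |(4·5 − (-2)·1) + ((-2)·0 − (-1)·5) + ((-1)·1 − 4·0)| = 26, so the area is 13.
Along each edge there are gcd(|Δx|,|Δy|)+1 lattice points, so counting each shared vertex once the boundary has gcd(6,4) + gcd(1,5) + gcd(5,1) = 2+1+1 = 4.
Pick's theorem gives I = A − B/2 + 1 = 13 − 4/2 + 1 = 12.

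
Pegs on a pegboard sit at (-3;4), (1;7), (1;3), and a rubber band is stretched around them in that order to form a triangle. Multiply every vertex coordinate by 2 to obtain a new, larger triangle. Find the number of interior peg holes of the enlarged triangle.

Using the shoelace formula, 2A = |((-3)·7 − 1·4) + (1·3 − 1·7) + (1·4 − (-3)·3)| = 16, so the area is 8.
The number of boundary lattice points is Σ gcd(|Δx|,|Δy|) = gcd(4,3) + gcd(0,4) + gcd(4,1) = 1+4+1 = 6.
Scaling by 2 multiplies the area by 2² = 4 (so the new area is 32) and multiplies the boundary lattice-point count by 2, giving 12.
By Pick's theorem, the interior count of the dilated polygon is 32 − 12/2 + 1 = 27.

27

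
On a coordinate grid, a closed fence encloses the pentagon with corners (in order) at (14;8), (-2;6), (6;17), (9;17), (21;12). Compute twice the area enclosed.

Using the shoelace formula, 2A = |(14·6 − (-2)·8) + ((-2)·17 − 6·6) + (6·17 − 9·17) + (9·12 − 21·17) + (21·8 − 14·12)| = 270, so the area is 135.

270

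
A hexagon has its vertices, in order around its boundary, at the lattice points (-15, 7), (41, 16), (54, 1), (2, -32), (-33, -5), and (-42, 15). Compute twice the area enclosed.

4920

By the shoelace formula, twice the signed area is |((-15)·16 − 41·7) + (41·1 − 54·16) + (54·(-32) − 2·1) + (2·(-5) − (-33)·(-32)) + ((-33)·15 − (-42)·(-5)) + ((-42)·7 − (-15)·15)| = 4920, so the area is 2460.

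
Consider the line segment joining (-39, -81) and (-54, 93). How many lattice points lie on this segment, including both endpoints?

The number of lattice points on a segment between lattice points is gcd(|Δx|,|Δy|) + 1 = gcd(15,174) + 1 = 3 + 1 = 4.

4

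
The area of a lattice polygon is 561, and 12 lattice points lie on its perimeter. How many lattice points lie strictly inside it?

Pick's theorem A = I + B/2 − 1 rearranges to I = A − B/2 + 1 = 561 − 12/2 + 1 = 556.

556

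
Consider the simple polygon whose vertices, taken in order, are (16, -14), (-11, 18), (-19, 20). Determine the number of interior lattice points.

Using the shoelace formula, 2A = |[16·18 − (-11)·(-14)] + [(-11)·20 − (-19)·18] + [(-19)·(-14) − 16·20]| = 202, so the area is 101.
Along each edge there are gcd(|Δx|,|Δy|)+1 lattice points, so counting each shared vertex once the boundary has gcd(27,32) + gcd(8,2) + gcd(35,34) = 1+2+1 = 4.
By Pick's theorem A = I + B/2 − 1, so I = 101 − 4/2 + 1 = 100.

100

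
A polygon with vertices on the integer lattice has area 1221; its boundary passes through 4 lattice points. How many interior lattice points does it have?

1220

From Pick's theorem, I = A − B/2 + 1 = 1221 − 4/2 + 1 = 1220.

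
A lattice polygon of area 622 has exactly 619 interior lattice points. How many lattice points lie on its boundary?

Pick's theorem gives A = I + B/2 − 1, so B = 2(A − I + 1) = 2(622 − 619 + 1) = 8.

8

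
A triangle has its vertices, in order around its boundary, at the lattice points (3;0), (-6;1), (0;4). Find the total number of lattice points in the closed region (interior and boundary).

20

By the shoelace formula, twice the signed area is |[3·1 − (-6)·0] + [(-6)·4 − 0·1] + [0·0 − 3·4]| = 33, so the area is 16.5.
Along each edge there are gcd(|Δx|,|Δy|)+1 lattice points, so counting each shared vertex once the boundary has gcd(9,1) + gcd(6,3) + gcd(3,4) = 1+3+1 = 5.
Pick's theorem gives I = A − B/2 + 1 = 16.5 − 5/2 + 1 = 15, so the closed region contains I + B = 15 + 5 = 20 lattice points.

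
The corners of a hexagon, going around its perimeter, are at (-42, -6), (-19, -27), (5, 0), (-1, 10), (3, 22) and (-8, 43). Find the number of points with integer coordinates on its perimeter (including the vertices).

12

Summing gcd(|Δx|,|Δy|) over the edges gives the boundary count: gcd(23,21) + gcd(24,27) + gcd(6,10) + gcd(4,12) + gcd(11,21) + gcd(34,49) = 1+3+2+4+1+1 = 12.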